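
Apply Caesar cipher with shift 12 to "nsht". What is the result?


Caesar cipher: shift "nsht" by 12
  'n' (pos 13) + 12 = pos 25 = 'z'
  's' (pos 18) + 12 = pos 4 = 'e'
  'h' (pos 7) + 12 = pos 19 = 't'
  't' (pos 19) + 12 = pos 5 = 'f'
Result: zetf

zetf


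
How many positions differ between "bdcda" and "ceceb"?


Comparing "bdcda" and "ceceb" position by position:
  Position 0: 'b' vs 'c' => DIFFER
  Position 1: 'd' vs 'e' => DIFFER
  Position 2: 'c' vs 'c' => same
  Position 3: 'd' vs 'e' => DIFFER
  Position 4: 'a' vs 'b' => DIFFER
Positions that differ: 4

4


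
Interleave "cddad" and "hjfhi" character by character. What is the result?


Interleaving "cddad" and "hjfhi":
  Position 0: 'c' from first, 'h' from second => "ch"
  Position 1: 'd' from first, 'j' from second => "dj"
  Position 2: 'd' from first, 'f' from second => "df"
  Position 3: 'a' from first, 'h' from second => "ah"
  Position 4: 'd' from first, 'i' from second => "di"
Result: chdjdfahdi

chdjdfahdi


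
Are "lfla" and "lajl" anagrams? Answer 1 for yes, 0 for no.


Strings: "lfla", "lajl"
Sorted first:  afll
Sorted second: ajll
Differ at position 1: 'f' vs 'j' => not anagrams

0


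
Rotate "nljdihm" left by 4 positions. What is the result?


Input: "nljdihm", rotate left by 4
First 4 characters: "nljd"
Remaining characters: "ihm"
Concatenate remaining + first: "ihm" + "nljd" = "ihmnljd"

ihmnljd


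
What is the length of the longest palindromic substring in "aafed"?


Input: "aafed"
Checking substrings for palindromes:
  [0:2] "aa" (len 2) => palindrome
Longest palindromic substring: "aa" with length 2

2


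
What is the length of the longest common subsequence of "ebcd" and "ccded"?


LCS of "ebcd" and "ccded"
DP table:
           c    c    d    e    d
      0    0    0    0    0    0
  e   0    0    0    0    1    1
  b   0    0    0    0    1    1
  c   0    1    1    1    1    1
  d   0    1    1    2    2    2
LCS length = dp[4][5] = 2

2


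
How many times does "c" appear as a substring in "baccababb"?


Searching for "c" in "baccababb"
Scanning each position:
  Position 0: "b" => no
  Position 1: "a" => no
  Position 2: "c" => MATCH
  Position 3: "c" => MATCH
  Position 4: "a" => no
  Position 5: "b" => no
  Position 6: "a" => no
  Position 7: "b" => no
  Position 8: "b" => no
Total occurrences: 2

2


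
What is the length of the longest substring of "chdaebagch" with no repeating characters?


Input: "chdaebagch"
Sliding window (track last position of each char):
  Position 0 ('c'): window [0,0] length 1 -- new best
  Position 1 ('h'): window [0,1] length 2 -- new best
  Position 2 ('d'): window [0,2] length 3 -- new best
  Position 3 ('a'): window [0,3] length 4 -- new best
  Position 4 ('e'): window [0,4] length 5 -- new best
  Position 5 ('b'): window [0,5] length 6 -- new best
  Position 6 ('a'): repeat (last at 3), move window start to 4
  Position 6 ('a'): window [4,6] length 3
  Position 7 ('g'): window [4,7] length 4
  Position 8 ('c'): window [4,8] length 5
  Position 9 ('h'): window [4,9] length 6
Longest substring with no repeats: "chdaeb" with length 6

6


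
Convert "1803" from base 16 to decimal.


Input: "1803" in base 16
Positional expansion:
  Digit '1' (value 1) x 16^3 = 4096
  Digit '8' (value 8) x 16^2 = 2048
  Digit '0' (value 0) x 16^1 = 0
  Digit '3' (value 3) x 16^0 = 3
Sum = 6147

6147


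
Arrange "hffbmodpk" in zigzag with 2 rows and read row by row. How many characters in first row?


Zigzag "hffbmodpk" into 2 rows:
Placing characters:
  'h' => row 0
  'f' => row 1
  'f' => row 0
  'b' => row 1
  'm' => row 0
  'o' => row 1
  'd' => row 0
  'p' => row 1
  'k' => row 0
Rows:
  Row 0: "hfmdk"
  Row 1: "fbop"
First row length: 5

5


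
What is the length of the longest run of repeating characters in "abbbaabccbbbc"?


Input: "abbbaabccbbbc"
Scanning for longest run:
  Position 1 ('b'): new char, reset run to 1
  Position 2 ('b'): continues run of 'b', length=2
  Position 3 ('b'): continues run of 'b', length=3
  Position 4 ('a'): new char, reset run to 1
  Position 5 ('a'): continues run of 'a', length=2
  Position 6 ('b'): new char, reset run to 1
  Position 7 ('c'): new char, reset run to 1
  Position 8 ('c'): continues run of 'c', length=2
  Position 9 ('b'): new char, reset run to 1
  Position 10 ('b'): continues run of 'b', length=2
  Position 11 ('b'): continues run of 'b', length=3
  Position 12 ('c'): new char, reset run to 1
Longest run: 'b' with length 3

3


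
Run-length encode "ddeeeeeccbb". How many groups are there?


Input: ddeeeeeccbb
Scanning for consecutive runs:
  Group 1: 'd' x 2 (positions 0-1)
  Group 2: 'e' x 5 (positions 2-6)
  Group 3: 'c' x 2 (positions 7-8)
  Group 4: 'b' x 2 (positions 9-10)
Total groups: 4

4


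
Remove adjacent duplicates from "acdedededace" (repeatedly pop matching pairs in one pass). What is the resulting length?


Input: acdedededace
Stack-based adjacent duplicate removal:
  Read 'a': push. Stack: a
  Read 'c': push. Stack: ac
  Read 'd': push. Stack: acd
  Read 'e': push. Stack: acde
  Read 'd': push. Stack: acded
  Read 'e': push. Stack: acdede
  Read 'd': push. Stack: acdeded
  Read 'e': push. Stack: acdedede
  Read 'd': push. Stack: acdededed
  Read 'a': push. Stack: acdedededa
  Read 'c': push. Stack: acdedededac
  Read 'e': push. Stack: acdedededace
Final stack: "acdedededace" (length 12)

12


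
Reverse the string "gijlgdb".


Input: gijlgdb
Reading characters right to left:
  Position 6: 'b'
  Position 5: 'd'
  Position 4: 'g'
  Position 3: 'l'
  Position 2: 'j'
  Position 1: 'i'
  Position 0: 'g'
Reversed: bdgljig

bdgljig


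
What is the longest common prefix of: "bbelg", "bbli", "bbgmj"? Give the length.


Words: bbelg, bbli, bbgmj
  Position 0: all 'b' => match
  Position 1: all 'b' => match
  Position 2: ('e', 'l', 'g') => mismatch, stop
LCP = "bb" (length 2)

2


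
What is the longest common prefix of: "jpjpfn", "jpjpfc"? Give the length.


Words: jpjpfn, jpjpfc
  Position 0: all 'j' => match
  Position 1: all 'p' => match
  Position 2: all 'j' => match
  Position 3: all 'p' => match
  Position 4: all 'f' => match
  Position 5: ('n', 'c') => mismatch, stop
LCP = "jpjpf" (length 5)

5


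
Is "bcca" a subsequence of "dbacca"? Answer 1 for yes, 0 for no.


Check if "bcca" is a subsequence of "dbacca"
Greedy scan:
  Position 0 ('d'): no match needed
  Position 1 ('b'): matches sub[0] = 'b'
  Position 2 ('a'): no match needed
  Position 3 ('c'): matches sub[1] = 'c'
  Position 4 ('c'): matches sub[2] = 'c'
  Position 5 ('a'): matches sub[3] = 'a'
All 4 characters matched => is a subsequence

1


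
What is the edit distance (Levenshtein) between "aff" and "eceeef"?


Computing edit distance: "aff" -> "eceeef"
DP table:
           e    c    e    e    e    f
      0    1    2    3    4    5    6
  a   1    1    2    3    4    5    6
  f   2    2    2    3    4    5    5
  f   3    3    3    3    4    5    5
Edit distance = dp[3][6] = 5

5


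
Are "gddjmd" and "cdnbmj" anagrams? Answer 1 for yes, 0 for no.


Strings: "gddjmd", "cdnbmj"
Sorted first:  dddgjm
Sorted second: bcdjmn
Differ at position 0: 'd' vs 'b' => not anagrams

0


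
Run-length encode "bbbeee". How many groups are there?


Input: bbbeee
Scanning for consecutive runs:
  Group 1: 'b' x 3 (positions 0-2)
  Group 2: 'e' x 3 (positions 3-5)
Total groups: 2

2


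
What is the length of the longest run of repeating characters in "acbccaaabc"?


Input: "acbccaaabc"
Scanning for longest run:
  Position 1 ('c'): new char, reset run to 1
  Position 2 ('b'): new char, reset run to 1
  Position 3 ('c'): new char, reset run to 1
  Position 4 ('c'): continues run of 'c', length=2
  Position 5 ('a'): new char, reset run to 1
  Position 6 ('a'): continues run of 'a', length=2
  Position 7 ('a'): continues run of 'a', length=3
  Position 8 ('b'): new char, reset run to 1
  Position 9 ('c'): new char, reset run to 1
Longest run: 'a' with length 3

3


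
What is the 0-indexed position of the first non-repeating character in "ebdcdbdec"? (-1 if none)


Input: ebdcdbdec
Character frequencies:
  'b': 2
  'c': 2
  'd': 3
  'e': 2
Scanning left to right for freq == 1:
  Position 0 ('e'): freq=2, skip
  Position 1 ('b'): freq=2, skip
  Position 2 ('d'): freq=3, skip
  Position 3 ('c'): freq=2, skip
  Position 4 ('d'): freq=3, skip
  Position 5 ('b'): freq=2, skip
  Position 6 ('d'): freq=3, skip
  Position 7 ('e'): freq=2, skip
  Position 8 ('c'): freq=2, skip
  No unique character found => answer = -1

-1


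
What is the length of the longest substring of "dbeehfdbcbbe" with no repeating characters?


Input: "dbeehfdbcbbe"
Sliding window (track last position of each char):
  Position 0 ('d'): window [0,0] length 1 -- new best
  Position 1 ('b'): window [0,1] length 2 -- new best
  Position 2 ('e'): window [0,2] length 3 -- new best
  Position 3 ('e'): repeat (last at 2), move window start to 3
  Position 3 ('e'): window [3,3] length 1
  Position 4 ('h'): window [3,4] length 2
  Position 5 ('f'): window [3,5] length 3
  Position 6 ('d'): window [3,6] length 4 -- new best
  Position 7 ('b'): window [3,7] length 5 -- new best
  Position 8 ('c'): window [3,8] length 6 -- new best
  Position 9 ('b'): repeat (last at 7), move window start to 8
  Position 9 ('b'): window [8,9] length 2
  Position 10 ('b'): repeat (last at 9), move window start to 10
  Position 10 ('b'): window [10,10] length 1
  Position 11 ('e'): window [10,11] length 2
Longest substring with no repeats: "ehfdbc" with length 6

6


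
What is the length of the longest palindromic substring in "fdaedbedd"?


Input: "fdaedbedd"
Checking substrings for palindromes:
  [7:9] "dd" (len 2) => palindrome
Longest palindromic substring: "dd" with length 2

2


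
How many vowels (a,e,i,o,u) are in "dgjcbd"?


Input: dgjcbd
Checking each character:
  'd' at position 0: consonant
  'g' at position 1: consonant
  'j' at position 2: consonant
  'c' at position 3: consonant
  'b' at position 4: consonant
  'd' at position 5: consonant
Total vowels: 0

0


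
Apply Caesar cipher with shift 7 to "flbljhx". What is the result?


Caesar cipher: shift "flbljhx" by 7
  'f' (pos 5) + 7 = pos 12 = 'm'
  'l' (pos 11) + 7 = pos 18 = 's'
  'b' (pos 1) + 7 = pos 8 = 'i'
  'l' (pos 11) + 7 = pos 18 = 's'
  'j' (pos 9) + 7 = pos 16 = 'q'
  'h' (pos 7) + 7 = pos 14 = 'o'
  'x' (pos 23) + 7 = pos 4 = 'e'
Result: msisqoe

msisqoe


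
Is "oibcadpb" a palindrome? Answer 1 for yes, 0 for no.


Input: oibcadpb
Reversed: bpdacbio
  Compare pos 0 ('o') with pos 7 ('b'): MISMATCH
  Compare pos 1 ('i') with pos 6 ('p'): MISMATCH
  Compare pos 2 ('b') with pos 5 ('d'): MISMATCH
  Compare pos 3 ('c') with pos 4 ('a'): MISMATCH
Result: not a palindrome

0


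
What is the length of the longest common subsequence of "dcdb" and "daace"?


LCS of "dcdb" and "daace"
DP table:
           d    a    a    c    e
      0    0    0    0    0    0
  d   0    1    1    1    1    1
  c   0    1    1    1    2    2
  d   0    1    1    1    2    2
  b   0    1    1    1    2    2
LCS length = dp[4][5] = 2

2


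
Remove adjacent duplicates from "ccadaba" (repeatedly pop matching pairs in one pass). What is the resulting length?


Input: ccadaba
Stack-based adjacent duplicate removal:
  Read 'c': push. Stack: c
  Read 'c': matches stack top 'c' => pop. Stack: (empty)
  Read 'a': push. Stack: a
  Read 'd': push. Stack: ad
  Read 'a': push. Stack: ada
  Read 'b': push. Stack: adab
  Read 'a': push. Stack: adaba
Final stack: "adaba" (length 5)

5


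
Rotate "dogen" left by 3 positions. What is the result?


Input: "dogen", rotate left by 3
First 3 characters: "dog"
Remaining characters: "en"
Concatenate remaining + first: "en" + "dog" = "endog"

endog


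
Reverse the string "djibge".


Input: djibge
Reading characters right to left:
  Position 5: 'e'
  Position 4: 'g'
  Position 3: 'b'
  Position 2: 'i'
  Position 1: 'j'
  Position 0: 'd'
Reversed: egbijd

egbijd


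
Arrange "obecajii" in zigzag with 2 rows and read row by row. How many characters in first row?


Zigzag "obecajii" into 2 rows:
Placing characters:
  'o' => row 0
  'b' => row 1
  'e' => row 0
  'c' => row 1
  'a' => row 0
  'j' => row 1
  'i' => row 0
  'i' => row 1
Rows:
  Row 0: "oeai"
  Row 1: "bcji"
First row length: 4

4


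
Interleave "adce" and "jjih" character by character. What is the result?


Interleaving "adce" and "jjih":
  Position 0: 'a' from first, 'j' from second => "aj"
  Position 1: 'd' from first, 'j' from second => "dj"
  Position 2: 'c' from first, 'i' from second => "ci"
  Position 3: 'e' from first, 'h' from second => "eh"
Result: ajdjcieh

ajdjcieh


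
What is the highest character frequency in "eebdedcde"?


Input: eebdedcde
Character counts:
  'b': 1
  'c': 1
  'd': 3
  'e': 4
Maximum frequency: 4

4


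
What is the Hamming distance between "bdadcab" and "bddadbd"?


Comparing "bdadcab" and "bddadbd" position by position:
  Position 0: 'b' vs 'b' => same
  Position 1: 'd' vs 'd' => same
  Position 2: 'a' vs 'd' => differ
  Position 3: 'd' vs 'a' => differ
  Position 4: 'c' vs 'd' => differ
  Position 5: 'a' vs 'b' => differ
  Position 6: 'b' vs 'd' => differ
Total differences (Hamming distance): 5

5


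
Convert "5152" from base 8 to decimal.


Input: "5152" in base 8
Positional expansion:
  Digit '5' (value 5) x 8^3 = 2560
  Digit '1' (value 1) x 8^2 = 64
  Digit '5' (value 5) x 8^1 = 40
  Digit '2' (value 2) x 8^0 = 2
Sum = 2666

2666


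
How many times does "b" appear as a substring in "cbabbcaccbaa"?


Searching for "b" in "cbabbcaccbaa"
Scanning each position:
  Position 0: "c" => no
  Position 1: "b" => MATCH
  Position 2: "a" => no
  Position 3: "b" => MATCH
  Position 4: "b" => MATCH
  Position 5: "c" => no
  Position 6: "a" => no
  Position 7: "c" => no
  Position 8: "c" => no
  Position 9: "b" => MATCH
  Position 10: "a" => no
  Position 11: "a" => no
Total occurrences: 4

4


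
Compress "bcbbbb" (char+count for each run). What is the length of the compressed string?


Input: bcbbbb
Runs:
  'b' x 1 => "b1"
  'c' x 1 => "c1"
  'b' x 4 => "b4"
Compressed: "b1c1b4"
Compressed length: 6

6


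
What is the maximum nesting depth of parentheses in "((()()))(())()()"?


Input: "((()()))(())()()"
Tracking depth:
  Position 0 '(': depth becomes 1
  Position 1 '(': depth becomes 2
  Position 2 '(': depth becomes 3
  Position 3 ')': depth becomes 2
  Position 4 '(': depth becomes 3
  Position 5 ')': depth becomes 2
  Position 6 ')': depth becomes 1
  Position 7 ')': depth becomes 0
  Position 8 '(': depth becomes 1
  Position 9 '(': depth becomes 2
  Position 10 ')': depth becomes 1
  Position 11 ')': depth becomes 0
  Position 12 '(': depth becomes 1
  Position 13 ')': depth becomes 0
  Position 14 '(': depth becomes 1
  Position 15 ')': depth becomes 0
Maximum depth reached: 3

3


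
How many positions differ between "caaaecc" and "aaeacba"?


Comparing "caaaecc" and "aaeacba" position by position:
  Position 0: 'c' vs 'a' => DIFFER
  Position 1: 'a' vs 'a' => same
  Position 2: 'a' vs 'e' => DIFFER
  Position 3: 'a' vs 'a' => same
  Position 4: 'e' vs 'c' => DIFFER
  Position 5: 'c' vs 'b' => DIFFER
  Position 6: 'c' vs 'a' => DIFFER
Positions that differ: 5

5


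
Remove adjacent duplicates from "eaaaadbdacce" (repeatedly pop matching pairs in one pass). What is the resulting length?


Input: eaaaadbdacce
Stack-based adjacent duplicate removal:
  Read 'e': push. Stack: e
  Read 'a': push. Stack: ea
  Read 'a': matches stack top 'a' => pop. Stack: e
  Read 'a': push. Stack: ea
  Read 'a': matches stack top 'a' => pop. Stack: e
  Read 'd': push. Stack: ed
  Read 'b': push. Stack: edb
  Read 'd': push. Stack: edbd
  Read 'a': push. Stack: edbda
  Read 'c': push. Stack: edbdac
  Read 'c': matches stack top 'c' => pop. Stack: edbda
  Read 'e': push. Stack: edbdae
Final stack: "edbdae" (length 6)

6


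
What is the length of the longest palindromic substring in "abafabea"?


Input: "abafabea"
Checking substrings for palindromes:
  [1:6] "bafab" (len 5) => palindrome
  [0:3] "aba" (len 3) => palindrome
  [2:5] "afa" (len 3) => palindrome
Longest palindromic substring: "bafab" with length 5

5


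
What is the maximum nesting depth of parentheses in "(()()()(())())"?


Input: "(()()()(())())"
Tracking depth:
  Position 0 '(': depth becomes 1
  Position 1 '(': depth becomes 2
  Position 2 ')': depth becomes 1
  Position 3 '(': depth becomes 2
  Position 4 ')': depth becomes 1
  Position 5 '(': depth becomes 2
  Position 6 ')': depth becomes 1
  Position 7 '(': depth becomes 2
  Position 8 '(': depth becomes 3
  Position 9 ')': depth becomes 2
  Position 10 ')': depth becomes 1
  Position 11 '(': depth becomes 2
  Position 12 ')': depth becomes 1
  Position 13 ')': depth becomes 0
Maximum depth reached: 3

3


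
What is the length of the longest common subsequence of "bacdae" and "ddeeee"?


LCS of "bacdae" and "ddeeee"
DP table:
           d    d    e    e    e    e
      0    0    0    0    0    0    0
  b   0    0    0    0    0    0    0
  a   0    0    0    0    0    0    0
  c   0    0    0    0    0    0    0
  d   0    1    1    1    1    1    1
  a   0    1    1    1    1    1    1
  e   0    1    1    2    2    2    2
LCS length = dp[6][6] = 2

2


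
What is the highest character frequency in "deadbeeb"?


Input: deadbeeb
Character counts:
  'a': 1
  'b': 2
  'd': 2
  'e': 3
Maximum frequency: 3

3


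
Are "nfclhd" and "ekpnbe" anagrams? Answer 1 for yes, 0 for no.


Strings: "nfclhd", "ekpnbe"
Sorted first:  cdfhln
Sorted second: beeknp
Differ at position 0: 'c' vs 'b' => not anagrams

0


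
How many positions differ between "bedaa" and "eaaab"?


Comparing "bedaa" and "eaaab" position by position:
  Position 0: 'b' vs 'e' => DIFFER
  Position 1: 'e' vs 'a' => DIFFER
  Position 2: 'd' vs 'a' => DIFFER
  Position 3: 'a' vs 'a' => same
  Position 4: 'a' vs 'b' => DIFFER
Positions that differ: 4

4


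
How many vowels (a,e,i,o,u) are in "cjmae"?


Input: cjmae
Checking each character:
  'c' at position 0: consonant
  'j' at position 1: consonant
  'm' at position 2: consonant
  'a' at position 3: vowel (running total: 1)
  'e' at position 4: vowel (running total: 2)
Total vowels: 2

2


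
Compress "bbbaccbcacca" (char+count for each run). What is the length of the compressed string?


Input: bbbaccbcacca
Runs:
  'b' x 3 => "b3"
  'a' x 1 => "a1"
  'c' x 2 => "c2"
  'b' x 1 => "b1"
  'c' x 1 => "c1"
  'a' x 1 => "a1"
  'c' x 2 => "c2"
  'a' x 1 => "a1"
Compressed: "b3a1c2b1c1a1c2a1"
Compressed length: 16

16


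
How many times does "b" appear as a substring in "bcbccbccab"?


Searching for "b" in "bcbccbccab"
Scanning each position:
  Position 0: "b" => MATCH
  Position 1: "c" => no
  Position 2: "b" => MATCH
  Position 3: "c" => no
  Position 4: "c" => no
  Position 5: "b" => MATCH
  Position 6: "c" => no
  Position 7: "c" => no
  Position 8: "a" => no
  Position 9: "b" => MATCH
Total occurrences: 4

4


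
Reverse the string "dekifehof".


Input: dekifehof
Reading characters right to left:
  Position 8: 'f'
  Position 7: 'o'
  Position 6: 'h'
  Position 5: 'e'
  Position 4: 'f'
  Position 3: 'i'
  Position 2: 'k'
  Position 1: 'e'
  Position 0: 'd'
Reversed: fohefiked

fohefiked


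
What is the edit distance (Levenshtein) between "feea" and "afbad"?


Computing edit distance: "feea" -> "afbad"
DP table:
           a    f    b    a    d
      0    1    2    3    4    5
  f   1    1    1    2    3    4
  e   2    2    2    2    3    4
  e   3    3    3    3    3    4
  a   4    3    4    4    3    4
Edit distance = dp[4][5] = 4

4


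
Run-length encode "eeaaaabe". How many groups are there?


Input: eeaaaabe
Scanning for consecutive runs:
  Group 1: 'e' x 2 (positions 0-1)
  Group 2: 'a' x 4 (positions 2-5)
  Group 3: 'b' x 1 (positions 6-6)
  Group 4: 'e' x 1 (positions 7-7)
Total groups: 4

4


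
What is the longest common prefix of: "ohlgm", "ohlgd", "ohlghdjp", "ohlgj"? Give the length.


Words: ohlgm, ohlgd, ohlghdjp, ohlgj
  Position 0: all 'o' => match
  Position 1: all 'h' => match
  Position 2: all 'l' => match
  Position 3: all 'g' => match
  Position 4: ('m', 'd', 'h', 'j') => mismatch, stop
LCP = "ohlg" (length 4)

4


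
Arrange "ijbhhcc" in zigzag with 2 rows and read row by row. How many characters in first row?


Zigzag "ijbhhcc" into 2 rows:
Placing characters:
  'i' => row 0
  'j' => row 1
  'b' => row 0
  'h' => row 1
  'h' => row 0
  'c' => row 1
  'c' => row 0
Rows:
  Row 0: "ibhc"
  Row 1: "jhc"
First row length: 4

4


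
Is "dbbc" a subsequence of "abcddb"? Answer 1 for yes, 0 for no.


Check if "dbbc" is a subsequence of "abcddb"
Greedy scan:
  Position 0 ('a'): no match needed
  Position 1 ('b'): no match needed
  Position 2 ('c'): no match needed
  Position 3 ('d'): matches sub[0] = 'd'
  Position 4 ('d'): no match needed
  Position 5 ('b'): matches sub[1] = 'b'
Only matched 2/4 characters => not a subsequence

0


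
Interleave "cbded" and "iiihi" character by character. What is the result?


Interleaving "cbded" and "iiihi":
  Position 0: 'c' from first, 'i' from second => "ci"
  Position 1: 'b' from first, 'i' from second => "bi"
  Position 2: 'd' from first, 'i' from second => "di"
  Position 3: 'e' from first, 'h' from second => "eh"
  Position 4: 'd' from first, 'i' from second => "di"
Result: cibidiehdi

cibidiehdi


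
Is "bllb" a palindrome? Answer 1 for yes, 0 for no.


Input: bllb
Reversed: bllb
  Compare pos 0 ('b') with pos 3 ('b'): match
  Compare pos 1 ('l') with pos 2 ('l'): match
Result: palindrome

1


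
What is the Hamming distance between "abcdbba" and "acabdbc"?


Comparing "abcdbba" and "acabdbc" position by position:
  Position 0: 'a' vs 'a' => same
  Position 1: 'b' vs 'c' => differ
  Position 2: 'c' vs 'a' => differ
  Position 3: 'd' vs 'b' => differ
  Position 4: 'b' vs 'd' => differ
  Position 5: 'b' vs 'b' => same
  Position 6: 'a' vs 'c' => differ
Total differences (Hamming distance): 5

5


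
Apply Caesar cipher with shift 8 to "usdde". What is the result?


Caesar cipher: shift "usdde" by 8
  'u' (pos 20) + 8 = pos 2 = 'c'
  's' (pos 18) + 8 = pos 0 = 'a'
  'd' (pos 3) + 8 = pos 11 = 'l'
  'd' (pos 3) + 8 = pos 11 = 'l'
  'e' (pos 4) + 8 = pos 12 = 'm'
Result: callm

callm


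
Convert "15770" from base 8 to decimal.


Input: "15770" in base 8
Positional expansion:
  Digit '1' (value 1) x 8^4 = 4096
  Digit '5' (value 5) x 8^3 = 2560
  Digit '7' (value 7) x 8^2 = 448
  Digit '7' (value 7) x 8^1 = 56
  Digit '0' (value 0) x 8^0 = 0
Sum = 7160

7160


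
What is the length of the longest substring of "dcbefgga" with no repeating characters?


Input: "dcbefgga"
Sliding window (track last position of each char):
  Position 0 ('d'): window [0,0] length 1 -- new best
  Position 1 ('c'): window [0,1] length 2 -- new best
  Position 2 ('b'): window [0,2] length 3 -- new best
  Position 3 ('e'): window [0,3] length 4 -- new best
  Position 4 ('f'): window [0,4] length 5 -- new best
  Position 5 ('g'): window [0,5] length 6 -- new best
  Position 6 ('g'): repeat (last at 5), move window start to 6
  Position 6 ('g'): window [6,6] length 1
  Position 7 ('a'): window [6,7] length 2
Longest substring with no repeats: "dcbefg" with length 6

6


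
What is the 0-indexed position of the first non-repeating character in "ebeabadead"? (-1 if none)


Input: ebeabadead
Character frequencies:
  'a': 3
  'b': 2
  'd': 2
  'e': 3
Scanning left to right for freq == 1:
  Position 0 ('e'): freq=3, skip
  Position 1 ('b'): freq=2, skip
  Position 2 ('e'): freq=3, skip
  Position 3 ('a'): freq=3, skip
  Position 4 ('b'): freq=2, skip
  Position 5 ('a'): freq=3, skip
  Position 6 ('d'): freq=2, skip
  Position 7 ('e'): freq=3, skip
  Position 8 ('a'): freq=3, skip
  Position 9 ('d'): freq=2, skip
  No unique character found => answer = -1

-1


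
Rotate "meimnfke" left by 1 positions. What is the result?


Input: "meimnfke", rotate left by 1
First 1 characters: "m"
Remaining characters: "eimnfke"
Concatenate remaining + first: "eimnfke" + "m" = "eimnfkem"

eimnfkem


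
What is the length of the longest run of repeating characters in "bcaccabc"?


Input: "bcaccabc"
Scanning for longest run:
  Position 1 ('c'): new char, reset run to 1
  Position 2 ('a'): new char, reset run to 1
  Position 3 ('c'): new char, reset run to 1
  Position 4 ('c'): continues run of 'c', length=2
  Position 5 ('a'): new char, reset run to 1
  Position 6 ('b'): new char, reset run to 1
  Position 7 ('c'): new char, reset run to 1
Longest run: 'c' with length 2

2


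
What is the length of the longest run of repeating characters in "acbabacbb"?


Input: "acbabacbb"
Scanning for longest run:
  Position 1 ('c'): new char, reset run to 1
  Position 2 ('b'): new char, reset run to 1
  Position 3 ('a'): new char, reset run to 1
  Position 4 ('b'): new char, reset run to 1
  Position 5 ('a'): new char, reset run to 1
  Position 6 ('c'): new char, reset run to 1
  Position 7 ('b'): new char, reset run to 1
  Position 8 ('b'): continues run of 'b', length=2
Longest run: 'b' with length 2

2


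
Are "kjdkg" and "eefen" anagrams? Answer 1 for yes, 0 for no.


Strings: "kjdkg", "eefen"
Sorted first:  dgjkk
Sorted second: eeefn
Differ at position 0: 'd' vs 'e' => not anagrams

0


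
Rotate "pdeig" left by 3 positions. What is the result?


Input: "pdeig", rotate left by 3
First 3 characters: "pde"
Remaining characters: "ig"
Concatenate remaining + first: "ig" + "pde" = "igpde"

igpde


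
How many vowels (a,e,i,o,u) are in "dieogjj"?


Input: dieogjj
Checking each character:
  'd' at position 0: consonant
  'i' at position 1: vowel (running total: 1)
  'e' at position 2: vowel (running total: 2)
  'o' at position 3: vowel (running total: 3)
  'g' at position 4: consonant
  'j' at position 5: consonant
  'j' at position 6: consonant
Total vowels: 3

3


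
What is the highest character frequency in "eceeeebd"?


Input: eceeeebd
Character counts:
  'b': 1
  'c': 1
  'd': 1
  'e': 5
Maximum frequency: 5

5


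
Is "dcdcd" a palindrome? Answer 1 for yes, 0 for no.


Input: dcdcd
Reversed: dcdcd
  Compare pos 0 ('d') with pos 4 ('d'): match
  Compare pos 1 ('c') with pos 3 ('c'): match
Result: palindrome

1


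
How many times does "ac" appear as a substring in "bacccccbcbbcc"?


Searching for "ac" in "bacccccbcbbcc"
Scanning each position:
  Position 0: "ba" => no
  Position 1: "ac" => MATCH
  Position 2: "cc" => no
  Position 3: "cc" => no
  Position 4: "cc" => no
  Position 5: "cc" => no
  Position 6: "cb" => no
  Position 7: "bc" => no
  Position 8: "cb" => no
  Position 9: "bb" => no
  Position 10: "bc" => no
  Position 11: "cc" => no
Total occurrences: 1

1


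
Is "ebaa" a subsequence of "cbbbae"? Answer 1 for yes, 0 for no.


Check if "ebaa" is a subsequence of "cbbbae"
Greedy scan:
  Position 0 ('c'): no match needed
  Position 1 ('b'): no match needed
  Position 2 ('b'): no match needed
  Position 3 ('b'): no match needed
  Position 4 ('a'): no match needed
  Position 5 ('e'): matches sub[0] = 'e'
Only matched 1/4 characters => not a subsequence

0


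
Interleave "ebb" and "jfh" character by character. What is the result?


Interleaving "ebb" and "jfh":
  Position 0: 'e' from first, 'j' from second => "ej"
  Position 1: 'b' from first, 'f' from second => "bf"
  Position 2: 'b' from first, 'h' from second => "bh"
Result: ejbfbh

ejbfbh


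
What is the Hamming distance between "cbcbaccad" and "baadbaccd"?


Comparing "cbcbaccad" and "baadbaccd" position by position:
  Position 0: 'c' vs 'b' => differ
  Position 1: 'b' vs 'a' => differ
  Position 2: 'c' vs 'a' => differ
  Position 3: 'b' vs 'd' => differ
  Position 4: 'a' vs 'b' => differ
  Position 5: 'c' vs 'a' => differ
  Position 6: 'c' vs 'c' => same
  Position 7: 'a' vs 'c' => differ
  Position 8: 'd' vs 'd' => same
Total differences (Hamming distance): 7

7


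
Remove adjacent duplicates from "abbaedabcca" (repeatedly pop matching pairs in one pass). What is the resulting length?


Input: abbaedabcca
Stack-based adjacent duplicate removal:
  Read 'a': push. Stack: a
  Read 'b': push. Stack: ab
  Read 'b': matches stack top 'b' => pop. Stack: a
  Read 'a': matches stack top 'a' => pop. Stack: (empty)
  Read 'e': push. Stack: e
  Read 'd': push. Stack: ed
  Read 'a': push. Stack: eda
  Read 'b': push. Stack: edab
  Read 'c': push. Stack: edabc
  Read 'c': matches stack top 'c' => pop. Stack: edab
  Read 'a': push. Stack: edaba
Final stack: "edaba" (length 5)

5


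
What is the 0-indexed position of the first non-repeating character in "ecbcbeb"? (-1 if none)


Input: ecbcbeb
Character frequencies:
  'b': 3
  'c': 2
  'e': 2
Scanning left to right for freq == 1:
  Position 0 ('e'): freq=2, skip
  Position 1 ('c'): freq=2, skip
  Position 2 ('b'): freq=3, skip
  Position 3 ('c'): freq=2, skip
  Position 4 ('b'): freq=3, skip
  Position 5 ('e'): freq=2, skip
  Position 6 ('b'): freq=3, skip
  No unique character found => answer = -1

-1


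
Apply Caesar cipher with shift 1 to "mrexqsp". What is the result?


Caesar cipher: shift "mrexqsp" by 1
  'm' (pos 12) + 1 = pos 13 = 'n'
  'r' (pos 17) + 1 = pos 18 = 's'
  'e' (pos 4) + 1 = pos 5 = 'f'
  'x' (pos 23) + 1 = pos 24 = 'y'
  'q' (pos 16) + 1 = pos 17 = 'r'
  's' (pos 18) + 1 = pos 19 = 't'
  'p' (pos 15) + 1 = pos 16 = 'q'
Result: nsfyrtq

nsfyrtq


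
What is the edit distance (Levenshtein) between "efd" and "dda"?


Computing edit distance: "efd" -> "dda"
DP table:
           d    d    a
      0    1    2    3
  e   1    1    2    3
  f   2    2    2    3
  d   3    2    2    3
Edit distance = dp[3][3] = 3

3


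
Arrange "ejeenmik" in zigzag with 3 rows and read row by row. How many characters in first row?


Zigzag "ejeenmik" into 3 rows:
Placing characters:
  'e' => row 0
  'j' => row 1
  'e' => row 2
  'e' => row 1
  'n' => row 0
  'm' => row 1
  'i' => row 2
  'k' => row 1
Rows:
  Row 0: "en"
  Row 1: "jemk"
  Row 2: "ei"
First row length: 2

2


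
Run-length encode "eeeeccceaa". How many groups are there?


Input: eeeeccceaa
Scanning for consecutive runs:
  Group 1: 'e' x 4 (positions 0-3)
  Group 2: 'c' x 3 (positions 4-6)
  Group 3: 'e' x 1 (positions 7-7)
  Group 4: 'a' x 2 (positions 8-9)
Total groups: 4

4


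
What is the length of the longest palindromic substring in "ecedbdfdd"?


Input: "ecedbdfdd"
Checking substrings for palindromes:
  [0:3] "ece" (len 3) => palindrome
  [3:6] "dbd" (len 3) => palindrome
  [5:8] "dfd" (len 3) => palindrome
  [7:9] "dd" (len 2) => palindrome
Longest palindromic substring: "ece" with length 3

3


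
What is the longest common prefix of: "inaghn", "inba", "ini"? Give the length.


Words: inaghn, inba, ini
  Position 0: all 'i' => match
  Position 1: all 'n' => match
  Position 2: ('a', 'b', 'i') => mismatch, stop
LCP = "in" (length 2)

2


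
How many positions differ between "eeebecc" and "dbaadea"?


Comparing "eeebecc" and "dbaadea" position by position:
  Position 0: 'e' vs 'd' => DIFFER
  Position 1: 'e' vs 'b' => DIFFER
  Position 2: 'e' vs 'a' => DIFFER
  Position 3: 'b' vs 'a' => DIFFER
  Position 4: 'e' vs 'd' => DIFFER
  Position 5: 'c' vs 'e' => DIFFER
  Position 6: 'c' vs 'a' => DIFFER
Positions that differ: 7

7


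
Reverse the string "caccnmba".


Input: caccnmba
Reading characters right to left:
  Position 7: 'a'
  Position 6: 'b'
  Position 5: 'm'
  Position 4: 'n'
  Position 3: 'c'
  Position 2: 'c'
  Position 1: 'a'
  Position 0: 'c'
Reversed: abmnccac

abmnccac


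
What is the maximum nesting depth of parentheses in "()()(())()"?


Input: "()()(())()"
Tracking depth:
  Position 0 '(': depth becomes 1
  Position 1 ')': depth becomes 0
  Position 2 '(': depth becomes 1
  Position 3 ')': depth becomes 0
  Position 4 '(': depth becomes 1
  Position 5 '(': depth becomes 2
  Position 6 ')': depth becomes 1
  Position 7 ')': depth becomes 0
  Position 8 '(': depth becomes 1
  Position 9 ')': depth becomes 0
Maximum depth reached: 2

2


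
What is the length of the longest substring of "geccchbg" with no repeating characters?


Input: "geccchbg"
Sliding window (track last position of each char):
  Position 0 ('g'): window [0,0] length 1 -- new best
  Position 1 ('e'): window [0,1] length 2 -- new best
  Position 2 ('c'): window [0,2] length 3 -- new best
  Position 3 ('c'): repeat (last at 2), move window start to 3
  Position 3 ('c'): window [3,3] length 1
  Position 4 ('c'): repeat (last at 3), move window start to 4
  Position 4 ('c'): window [4,4] length 1
  Position 5 ('h'): window [4,5] length 2
  Position 6 ('b'): window [4,6] length 3
  Position 7 ('g'): window [4,7] length 4 -- new best
Longest substring with no repeats: "chbg" with length 4

4


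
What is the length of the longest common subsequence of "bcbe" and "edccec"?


LCS of "bcbe" and "edccec"
DP table:
           e    d    c    c    e    c
      0    0    0    0    0    0    0
  b   0    0    0    0    0    0    0
  c   0    0    0    1    1    1    1
  b   0    0    0    1    1    1    1
  e   0    1    1    1    1    2    2
LCS length = dp[4][6] = 2

2


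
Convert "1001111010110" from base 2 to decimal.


Input: "1001111010110" in base 2
Positional expansion:
  Digit '1' (value 1) x 2^12 = 4096
  Digit '0' (value 0) x 2^11 = 0
  Digit '0' (value 0) x 2^10 = 0
  Digit '1' (value 1) x 2^9 = 512
  Digit '1' (value 1) x 2^8 = 256
  Digit '1' (value 1) x 2^7 = 128
  Digit '1' (value 1) x 2^6 = 64
  Digit '0' (value 0) x 2^5 = 0
  Digit '1' (value 1) x 2^4 = 16
  Digit '0' (value 0) x 2^3 = 0
  Digit '1' (value 1) x 2^2 = 4
  Digit '1' (value 1) x 2^1 = 2
  Digit '0' (value 0) x 2^0 = 0
Sum = 5078

5078


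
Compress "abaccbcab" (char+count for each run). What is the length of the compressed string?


Input: abaccbcab
Runs:
  'a' x 1 => "a1"
  'b' x 1 => "b1"
  'a' x 1 => "a1"
  'c' x 2 => "c2"
  'b' x 1 => "b1"
  'c' x 1 => "c1"
  'a' x 1 => "a1"
  'b' x 1 => "b1"
Compressed: "a1b1a1c2b1c1a1b1"
Compressed length: 16

16


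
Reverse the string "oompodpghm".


Input: oompodpghm
Reading characters right to left:
  Position 9: 'm'
  Position 8: 'h'
  Position 7: 'g'
  Position 6: 'p'
  Position 5: 'd'
  Position 4: 'o'
  Position 3: 'p'
  Position 2: 'm'
  Position 1: 'o'
  Position 0: 'o'
Reversed: mhgpdopmoo

mhgpdopmoo


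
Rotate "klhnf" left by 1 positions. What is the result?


Input: "klhnf", rotate left by 1
First 1 characters: "k"
Remaining characters: "lhnf"
Concatenate remaining + first: "lhnf" + "k" = "lhnfk"

lhnfk


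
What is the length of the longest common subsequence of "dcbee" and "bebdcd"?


LCS of "dcbee" and "bebdcd"
DP table:
           b    e    b    d    c    d
      0    0    0    0    0    0    0
  d   0    0    0    0    1    1    1
  c   0    0    0    0    1    2    2
  b   0    1    1    1    1    2    2
  e   0    1    2    2    2    2    2
  e   0    1    2    2    2    2    2
LCS length = dp[5][6] = 2

2


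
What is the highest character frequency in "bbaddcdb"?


Input: bbaddcdb
Character counts:
  'a': 1
  'b': 3
  'c': 1
  'd': 3
Maximum frequency: 3

3


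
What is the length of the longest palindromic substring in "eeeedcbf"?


Input: "eeeedcbf"
Checking substrings for palindromes:
  [0:4] "eeee" (len 4) => palindrome
  [0:3] "eee" (len 3) => palindrome
  [1:4] "eee" (len 3) => palindrome
  [0:2] "ee" (len 2) => palindrome
  [1:3] "ee" (len 2) => palindrome
  [2:4] "ee" (len 2) => palindrome
Longest palindromic substring: "eeee" with length 4

4


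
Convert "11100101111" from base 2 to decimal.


Input: "11100101111" in base 2
Positional expansion:
  Digit '1' (value 1) x 2^10 = 1024
  Digit '1' (value 1) x 2^9 = 512
  Digit '1' (value 1) x 2^8 = 256
  Digit '0' (value 0) x 2^7 = 0
  Digit '0' (value 0) x 2^6 = 0
  Digit '1' (value 1) x 2^5 = 32
  Digit '0' (value 0) x 2^4 = 0
  Digit '1' (value 1) x 2^3 = 8
  Digit '1' (value 1) x 2^2 = 4
  Digit '1' (value 1) x 2^1 = 2
  Digit '1' (value 1) x 2^0 = 1
Sum = 1839

1839


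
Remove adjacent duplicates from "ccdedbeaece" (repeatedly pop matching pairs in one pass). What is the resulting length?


Input: ccdedbeaece
Stack-based adjacent duplicate removal:
  Read 'c': push. Stack: c
  Read 'c': matches stack top 'c' => pop. Stack: (empty)
  Read 'd': push. Stack: d
  Read 'e': push. Stack: de
  Read 'd': push. Stack: ded
  Read 'b': push. Stack: dedb
  Read 'e': push. Stack: dedbe
  Read 'a': push. Stack: dedbea
  Read 'e': push. Stack: dedbeae
  Read 'c': push. Stack: dedbeaec
  Read 'e': push. Stack: dedbeaece
Final stack: "dedbeaece" (length 9)

9


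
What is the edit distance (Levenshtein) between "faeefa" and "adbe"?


Computing edit distance: "faeefa" -> "adbe"
DP table:
           a    d    b    e
      0    1    2    3    4
  f   1    1    2    3    4
  a   2    1    2    3    4
  e   3    2    2    3    3
  e   4    3    3    3    3
  f   5    4    4    4    4
  a   6    5    5    5    5
Edit distance = dp[6][4] = 5

5


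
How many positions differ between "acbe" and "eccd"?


Comparing "acbe" and "eccd" position by position:
  Position 0: 'a' vs 'e' => DIFFER
  Position 1: 'c' vs 'c' => same
  Position 2: 'b' vs 'c' => DIFFER
  Position 3: 'e' vs 'd' => DIFFER
Positions that differ: 3

3


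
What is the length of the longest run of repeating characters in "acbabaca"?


Input: "acbabaca"
Scanning for longest run:
  Position 1 ('c'): new char, reset run to 1
  Position 2 ('b'): new char, reset run to 1
  Position 3 ('a'): new char, reset run to 1
  Position 4 ('b'): new char, reset run to 1
  Position 5 ('a'): new char, reset run to 1
  Position 6 ('c'): new char, reset run to 1
  Position 7 ('a'): new char, reset run to 1
Longest run: 'a' with length 1

1


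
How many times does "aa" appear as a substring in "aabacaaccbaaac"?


Searching for "aa" in "aabacaaccbaaac"
Scanning each position:
  Position 0: "aa" => MATCH
  Position 1: "ab" => no
  Position 2: "ba" => no
  Position 3: "ac" => no
  Position 4: "ca" => no
  Position 5: "aa" => MATCH
  Position 6: "ac" => no
  Position 7: "cc" => no
  Position 8: "cb" => no
  Position 9: "ba" => no
  Position 10: "aa" => MATCH
  Position 11: "aa" => MATCH
  Position 12: "ac" => no
Total occurrences: 4

4


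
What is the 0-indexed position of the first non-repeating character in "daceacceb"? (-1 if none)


Input: daceacceb
Character frequencies:
  'a': 2
  'b': 1
  'c': 3
  'd': 1
  'e': 2
Scanning left to right for freq == 1:
  Position 0 ('d'): unique! => answer = 0

0


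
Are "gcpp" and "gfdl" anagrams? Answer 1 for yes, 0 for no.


Strings: "gcpp", "gfdl"
Sorted first:  cgpp
Sorted second: dfgl
Differ at position 0: 'c' vs 'd' => not anagrams

0


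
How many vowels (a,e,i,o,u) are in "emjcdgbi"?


Input: emjcdgbi
Checking each character:
  'e' at position 0: vowel (running total: 1)
  'm' at position 1: consonant
  'j' at position 2: consonant
  'c' at position 3: consonant
  'd' at position 4: consonant
  'g' at position 5: consonant
  'b' at position 6: consonant
  'i' at position 7: vowel (running total: 2)
Total vowels: 2

2


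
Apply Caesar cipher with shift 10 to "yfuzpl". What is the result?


Caesar cipher: shift "yfuzpl" by 10
  'y' (pos 24) + 10 = pos 8 = 'i'
  'f' (pos 5) + 10 = pos 15 = 'p'
  'u' (pos 20) + 10 = pos 4 = 'e'
  'z' (pos 25) + 10 = pos 9 = 'j'
  'p' (pos 15) + 10 = pos 25 = 'z'
  'l' (pos 11) + 10 = pos 21 = 'v'
Result: ipejzv

ipejzv


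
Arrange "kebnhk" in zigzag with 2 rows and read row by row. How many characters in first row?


Zigzag "kebnhk" into 2 rows:
Placing characters:
  'k' => row 0
  'e' => row 1
  'b' => row 0
  'n' => row 1
  'h' => row 0
  'k' => row 1
Rows:
  Row 0: "kbh"
  Row 1: "enk"
First row length: 3

3


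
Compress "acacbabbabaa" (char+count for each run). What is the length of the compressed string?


Input: acacbabbabaa
Runs:
  'a' x 1 => "a1"
  'c' x 1 => "c1"
  'a' x 1 => "a1"
  'c' x 1 => "c1"
  'b' x 1 => "b1"
  'a' x 1 => "a1"
  'b' x 2 => "b2"
  'a' x 1 => "a1"
  'b' x 1 => "b1"
  'a' x 2 => "a2"
Compressed: "a1c1a1c1b1a1b2a1b1a2"
Compressed length: 20

20
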